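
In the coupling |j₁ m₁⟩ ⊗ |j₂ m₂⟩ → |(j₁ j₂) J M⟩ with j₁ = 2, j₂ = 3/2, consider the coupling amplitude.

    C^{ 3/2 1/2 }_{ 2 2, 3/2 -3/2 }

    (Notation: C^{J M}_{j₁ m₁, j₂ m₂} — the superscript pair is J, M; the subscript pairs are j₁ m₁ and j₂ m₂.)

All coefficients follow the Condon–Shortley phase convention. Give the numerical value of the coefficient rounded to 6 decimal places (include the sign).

√[4·2!2!1!/6! · 4!0!0!3!2!1!] = √(32/5)
  +(−1)^0/∏(0,2,0,0,2,1)! = 1/4  (running 1/4)
⟨..|..⟩ = √(32/5)·(1/4) = +0.632456

+√(2/5) ≈ +0.632456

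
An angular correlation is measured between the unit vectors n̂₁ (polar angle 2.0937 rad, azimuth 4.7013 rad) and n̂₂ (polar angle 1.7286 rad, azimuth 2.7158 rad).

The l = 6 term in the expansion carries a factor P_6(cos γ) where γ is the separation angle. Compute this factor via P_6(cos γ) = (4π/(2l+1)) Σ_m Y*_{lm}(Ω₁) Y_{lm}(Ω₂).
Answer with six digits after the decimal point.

0.058940

Summing Y*_{l m}(θ₁,φ₁)·Y_{l m}(θ₂,φ₂) over m ∈ [−6, 6]; prefactor 4π/(2·6+1) = 0.966644:
  m=-6: (-0.203840+0.013582i) × (-0.373190+0.248165i) = +0.072700-0.055655i  (running Σ = +0.072700-0.055655i)
  m=-5: (+0.022606+0.407302i) × (-0.130843+0.209551i) = -0.088308-0.048556i  (running Σ = -0.015608-0.104210i)
  m=-4: (+0.350095-0.015539i) × (+0.032625-0.245021i) = +0.007615-0.086287i  (running Σ = -0.007993-0.190498i)
  m=-3: (+0.001806+0.054256i) × (-0.077804-0.257510i) = +0.013831-0.004686i  (running Σ = +0.005838-0.195184i)
  m=-2: (+0.351112-0.007788i) × (+0.120453+0.137555i) = +0.043364+0.047359i  (running Σ = +0.049202-0.147825i)
  m=-1: (-0.000849-0.076528i) × (+0.249174+0.113010i) = +0.008437-0.019165i  (running Σ = +0.057639-0.166990i)
  m=0: (+0.329120-0.000000i) × (-0.164998+0.000000i) = -0.054304+0.000000i  (running Σ = +0.003335-0.166990i)
  m=1: (+0.000849-0.076528i) × (-0.249174+0.113010i) = +0.008437+0.019165i  (running Σ = +0.011772-0.147825i)
  m=2: (+0.351112+0.007788i) × (+0.120453-0.137555i) = +0.043364-0.047359i  (running Σ = +0.055136-0.195184i)
  m=3: (-0.001806+0.054256i) × (+0.077804-0.257510i) = +0.013831+0.004686i  (running Σ = +0.068967-0.190498i)
  m=4: (+0.350095+0.015539i) × (+0.032625+0.245021i) = +0.007615+0.086287i  (running Σ = +0.076581-0.104210i)
  m=5: (-0.022606+0.407302i) × (+0.130843+0.209551i) = -0.088308+0.048556i  (running Σ = -0.011727-0.055655i)
  m=6: (-0.203840-0.013582i) × (-0.373190-0.248165i) = +0.072700+0.055655i  (running Σ = +0.060974+0.000000i)
Total Σ_m = +0.060974+0.000000i. Multiply by 0.966644: +0.058940+0.000000i. P_6(cos γ) = 0.058940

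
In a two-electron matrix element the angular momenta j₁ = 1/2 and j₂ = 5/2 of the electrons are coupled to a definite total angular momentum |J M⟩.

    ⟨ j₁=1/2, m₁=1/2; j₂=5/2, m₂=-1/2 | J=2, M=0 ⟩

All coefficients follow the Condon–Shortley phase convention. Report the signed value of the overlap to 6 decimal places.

+√(1/2) ≈ +0.707107

triangle: 1!×0!×4!/6! = 24/720
(j±m)!: 1!×0!×2!×3!×2!×2! = 48
prefactor² = (2J+1)×Δ×N² = 8
  k=0: +1/(0!×1!×0!×2!×0!×2!) = 1/4
Σ = 1/4  ⇒  CG² = 8×(1/4)² = 1/2
CG = +√(1/2) = +0.707107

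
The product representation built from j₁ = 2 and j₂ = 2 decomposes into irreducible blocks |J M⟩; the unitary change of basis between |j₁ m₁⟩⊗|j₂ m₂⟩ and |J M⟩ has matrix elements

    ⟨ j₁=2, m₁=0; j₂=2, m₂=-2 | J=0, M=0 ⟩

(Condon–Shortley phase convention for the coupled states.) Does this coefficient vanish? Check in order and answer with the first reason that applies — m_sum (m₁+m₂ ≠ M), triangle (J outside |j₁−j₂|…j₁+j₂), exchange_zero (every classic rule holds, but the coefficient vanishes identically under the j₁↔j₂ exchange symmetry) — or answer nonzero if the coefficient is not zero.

m-sum: m₁+m₂ = 0+(-2) = -2, M = 0  ✗ ⇒ coefficient is 0

m_sum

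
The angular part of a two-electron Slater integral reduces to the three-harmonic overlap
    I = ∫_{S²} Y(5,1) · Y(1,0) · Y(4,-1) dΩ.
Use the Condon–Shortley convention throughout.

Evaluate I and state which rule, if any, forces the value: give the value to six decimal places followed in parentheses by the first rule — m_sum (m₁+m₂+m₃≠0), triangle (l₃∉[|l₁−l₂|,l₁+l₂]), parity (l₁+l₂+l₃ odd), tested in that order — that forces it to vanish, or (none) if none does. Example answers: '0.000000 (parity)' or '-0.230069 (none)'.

Rules hold: Σm=0, L=10 even, 4≤4≤6.
N = 11·3·9 = 297
Δ = 2!·8!·0!/11! = 1/495
Racah Σ t=1..1: t=1:−1/576 = -1/576
⇒ 3j(5 1 4; 0 0 0)² = 5/99, sgn -1
Racah Σ t=1..1: t=1:−1/720 = -1/720
⇒ 3j(5 1 4; 1 0 -1)² = 8/165, sgn +1
4πI² = N·(3j₀)²·(3jₘ)² = 8/11
I = -1·√(0.727273/4π) = -0.24057125
No selection rule forces the value: the integral is nonzero (none).

-0.240571 (none)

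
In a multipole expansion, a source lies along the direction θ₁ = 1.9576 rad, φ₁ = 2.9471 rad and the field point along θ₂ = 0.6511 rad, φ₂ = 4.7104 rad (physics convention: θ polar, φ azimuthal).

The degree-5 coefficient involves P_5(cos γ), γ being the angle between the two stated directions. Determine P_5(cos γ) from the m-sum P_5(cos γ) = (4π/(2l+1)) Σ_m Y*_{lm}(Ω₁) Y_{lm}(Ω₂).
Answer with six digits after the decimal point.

Addition theorem: P_5(cos γ) = (4π/11) Σ_m Y*_{lm}(Ω₁) Y_{lm}(Ω₂), m = −5…5:
  term(m=-5) = (-0.009848, -0.006858)   from Y*(Ω₁)=(-0.178111, 0.261277), Y(Ω₂)=(-0.000377, 0.037949)
  term(m=-4) = (-0.046056, 0.044660)   from Y*(Ω₁)=(-0.290137, 0.285859), Y(Ω₂)=(0.157504, 0.001253)
  term(m=-3) = (0.015225, 0.023364)   from Y*(Ω₁)=(-0.064378, 0.042499), Y(Ω₂)=(0.002157, -0.361502)
  term(m=-2) = (-0.129512, 0.052482)   from Y*(Ω₁)=(0.290774, -0.119179), Y(Ω₂)=(-0.444678, -0.001769)
  term(m=-1) = (0.003426, 0.017577)   from Y*(Ω₁)=(0.165008, -0.032504), Y(Ω₂)=(-0.000212, 0.106481)
  term(m=+0) = (0.105463, 0.000000)   from Y*(Ω₁)=(-0.278581, -0.000000), Y(Ω₂)=(-0.378574, 0.000000)
  term(m=+1) = (0.003426, -0.017577)   from Y*(Ω₁)=(-0.165008, -0.032504), Y(Ω₂)=(0.000212, 0.106481)
  term(m=+2) = (-0.129512, -0.052482)   from Y*(Ω₁)=(0.290774, 0.119179), Y(Ω₂)=(-0.444678, 0.001769)
  term(m=+3) = (0.015225, -0.023364)   from Y*(Ω₁)=(0.064378, 0.042499), Y(Ω₂)=(-0.002157, -0.361502)
  term(m=+4) = (-0.046056, -0.044660)   from Y*(Ω₁)=(-0.290137, -0.285859), Y(Ω₂)=(0.157504, -0.001253)
  term(m=+5) = (-0.009848, 0.006858)   from Y*(Ω₁)=(0.178111, 0.261277), Y(Ω₂)=(0.000377, 0.037949)
Σ over m = (-0.228066, -0.000000); ×(4π/11) → (-0.260542, -0.000000). Real part: -0.260542

-0.260542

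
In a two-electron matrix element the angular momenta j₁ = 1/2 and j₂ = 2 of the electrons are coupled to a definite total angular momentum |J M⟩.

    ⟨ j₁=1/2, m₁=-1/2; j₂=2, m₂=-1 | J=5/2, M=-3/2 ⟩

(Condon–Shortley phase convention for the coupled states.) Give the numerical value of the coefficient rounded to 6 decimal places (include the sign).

+0.894427

triangle: 0!×1!×4!/6! = 24/720
(j±m)!: 0!×1!×1!×3!×1!×4! = 144
prefactor² = (2J+1)×Δ×N² = 144/5
  k=0: +1/(0!×0!×1!×1!×0!×3!) = 1/6
Σ = 1/6  ⇒  CG² = 144/5×(1/6)² = 4/5
CG = +√(4/5) = +0.894427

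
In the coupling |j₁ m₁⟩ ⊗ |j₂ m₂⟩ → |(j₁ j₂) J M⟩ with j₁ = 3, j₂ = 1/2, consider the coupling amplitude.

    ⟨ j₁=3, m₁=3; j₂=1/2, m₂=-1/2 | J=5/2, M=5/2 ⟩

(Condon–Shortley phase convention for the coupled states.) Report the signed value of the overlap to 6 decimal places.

+0.925820

j₁+j₂−J=1  J+j₁−j₂=5  J−j₁+j₂=0  j₁+j₂+J+1=7
(j₁±m₁, j₂±m₂, J±M) = (6,0,0,1,5,0)
P² = 86400/7
sum k=0..0:
  [0] +1/120 = 1/120
S = 1/120
C² = P²·S² = 6/7 ; C = +0.925820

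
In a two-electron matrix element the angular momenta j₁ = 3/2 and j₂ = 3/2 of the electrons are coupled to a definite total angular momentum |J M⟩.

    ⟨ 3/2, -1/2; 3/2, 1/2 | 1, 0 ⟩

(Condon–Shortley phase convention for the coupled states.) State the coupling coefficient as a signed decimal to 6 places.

-0.223607  (= −√(1/20))

triangle: 2!·1!·1!/5! = 2/120
(j±m)!: 1!·2!·2!·1!·1!·1! = 4
prefactor² = (2J+1)·Δ·N² = 1/5
  k=1: −1/(1!·1!·1!·1!·0!·0!) = -1
  k=2: +1/(2!·0!·0!·0!·1!·1!) = 1/2
Σ = -1/2  ⇒  CG² = 1/5·(-1/2)² = 1/20
CG = −√(1/20) = -0.223607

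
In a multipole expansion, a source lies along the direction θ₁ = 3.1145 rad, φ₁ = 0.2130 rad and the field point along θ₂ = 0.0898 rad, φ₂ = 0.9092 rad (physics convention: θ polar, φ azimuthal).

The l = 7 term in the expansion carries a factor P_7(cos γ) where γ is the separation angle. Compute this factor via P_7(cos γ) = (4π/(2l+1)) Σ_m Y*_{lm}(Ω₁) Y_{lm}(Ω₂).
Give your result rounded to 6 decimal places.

Term-by-term m-sum for l=7 (normalisation 4π/15 = 0.837758):
  [-7]  conj(Y_{7,-7})(Ω₁) = +0.000000+0.000000i ; Y_{7,-7}(Ω₂) = +0.000000-0.000000i ; Δ = +0.000000+0.000000i
  [-6]  conj(Y_{7,-6})(Ω₁) = -0.000000-0.000000i ; Y_{7,-6}(Ω₂) = +0.000001+0.000001i ; Δ = +0.000000-0.000000i
  [-5]  conj(Y_{7,-5})(Ω₁) = +0.000000+0.000000i ; Y_{7,-5}(Ω₂) = -0.000004+0.000025i ; Δ = -0.000000+0.000000i
  [-4]  conj(Y_{7,-4})(Ω₁) = -0.000003-0.000003i ; Y_{7,-4}(Ω₂) = -0.000412+0.000222i ; Δ = +0.000000+0.000000i
  [-3]  conj(Y_{7,-3})(Ω₁) = +0.000141+0.000105i ; Y_{7,-3}(Ω₂) = -0.005716-0.002511i ; Δ = -0.000001-0.000001i
  [-2]  conj(Y_{7,-2})(Ω₁) = -0.005003-0.002270i ; Y_{7,-2}(Ω₂) = -0.014311-0.056612i ; Δ = -0.000057+0.000316i
  [-1]  conj(Y_{7,-1})(Ω₁) = +0.107702+0.023294i ; Y_{7,-1}(Ω₂) = +0.213186-0.273783i ; Δ = +0.029338-0.024521i
  [+0]  conj(Y_{7,0})(Ω₁) = -1.081350-0.000000i ; Y_{7,0}(Ω₂) = +0.972601+0.000000i ; Δ = -1.051722-0.000000i
  [+1]  conj(Y_{7,1})(Ω₁) = -0.107702+0.023294i ; Y_{7,1}(Ω₂) = -0.213186-0.273783i ; Δ = +0.029338+0.024521i
  [+2]  conj(Y_{7,2})(Ω₁) = -0.005003+0.002270i ; Y_{7,2}(Ω₂) = -0.014311+0.056612i ; Δ = -0.000057-0.000316i
  [+3]  conj(Y_{7,3})(Ω₁) = -0.000141+0.000105i ; Y_{7,3}(Ω₂) = +0.005716-0.002511i ; Δ = -0.000001+0.000001i
  [+4]  conj(Y_{7,4})(Ω₁) = -0.000003+0.000003i ; Y_{7,4}(Ω₂) = -0.000412-0.000222i ; Δ = +0.000000-0.000000i
  [+5]  conj(Y_{7,5})(Ω₁) = -0.000000+0.000000i ; Y_{7,5}(Ω₂) = +0.000004+0.000025i ; Δ = -0.000000-0.000000i
  [+6]  conj(Y_{7,6})(Ω₁) = -0.000000+0.000000i ; Y_{7,6}(Ω₂) = +0.000001-0.000001i ; Δ = +0.000000+0.000000i
  [+7]  conj(Y_{7,7})(Ω₁) = -0.000000+0.000000i ; Y_{7,7}(Ω₂) = -0.000000-0.000000i ; Δ = +0.000000-0.000000i
Accumulated sum -0.993161+0.000000i; after 4π/(2l+1) scaling, -0.832029+0.000000i ⇒ P_7 = -0.832029

-0.832029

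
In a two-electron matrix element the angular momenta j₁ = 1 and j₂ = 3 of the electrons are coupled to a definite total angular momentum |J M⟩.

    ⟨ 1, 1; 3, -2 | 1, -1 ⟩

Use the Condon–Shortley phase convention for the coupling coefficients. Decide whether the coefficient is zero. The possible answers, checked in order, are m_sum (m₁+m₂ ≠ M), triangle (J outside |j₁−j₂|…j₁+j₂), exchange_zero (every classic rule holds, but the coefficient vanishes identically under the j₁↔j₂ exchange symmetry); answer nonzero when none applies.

triangle

m-sum: m₁+m₂ = 1+(-2) = -1, M = -1  ✓
triangle: need |j₁−j₂| ≤ J ≤ j₁+j₂, i.e. J ∈ [2, 4]; J = 1 is outside ✗ ⇒ coefficient is 0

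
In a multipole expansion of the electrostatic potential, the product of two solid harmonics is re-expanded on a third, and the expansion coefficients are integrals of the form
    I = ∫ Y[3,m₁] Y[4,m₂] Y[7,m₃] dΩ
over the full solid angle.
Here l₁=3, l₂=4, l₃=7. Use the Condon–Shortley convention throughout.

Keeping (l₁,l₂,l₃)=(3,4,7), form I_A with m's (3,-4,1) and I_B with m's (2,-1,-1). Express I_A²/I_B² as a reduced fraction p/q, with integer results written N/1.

Shared (l₁,l₂,l₃)=(3,4,7): N and (l;000)² cancel in I_A²/I_B².
A: Δ = 0!·6!·8!/15! = 1/45045; Racah Σ t=0..0: t=0:+1/29030400 = 1/29030400; ⇒ 3j(3 4 7; 3 -4 1)² = 1/45045, sgn +1
B: Δ = 0!·6!·8!/15! = 1/45045; Racah Σ t=0..0: t=0:+1/86400 = 1/86400; ⇒ 3j(3 4 7; 2 -1 -1)² = 16/2145, sgn +1
I_A²/I_B² = (1/45045)/(16/2145) = 1/336

1/336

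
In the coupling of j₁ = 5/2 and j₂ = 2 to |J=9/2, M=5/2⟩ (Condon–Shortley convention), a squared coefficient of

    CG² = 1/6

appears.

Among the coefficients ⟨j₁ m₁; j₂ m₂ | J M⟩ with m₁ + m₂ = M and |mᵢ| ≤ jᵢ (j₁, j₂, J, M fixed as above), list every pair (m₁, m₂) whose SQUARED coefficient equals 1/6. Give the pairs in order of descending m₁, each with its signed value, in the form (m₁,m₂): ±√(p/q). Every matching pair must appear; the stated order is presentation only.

(5/2,0): +√(1/6)

Admissible pairs with m₁+m₂ = M = 5/2: (1/2,2), (3/2,1), (5/2,0)
  (m₁,m₂)=(5/2,0): CG² = 1/6, CG = +√(1/6)   ← matches the target
  (m₁,m₂)=(3/2,1): CG² = 5/9, CG = +√(5/9)
  (m₁,m₂)=(1/2,2): CG² = 5/18, CG = +√(5/18)
Pairs with CG² = 1/6: (5/2,0): +√(1/6)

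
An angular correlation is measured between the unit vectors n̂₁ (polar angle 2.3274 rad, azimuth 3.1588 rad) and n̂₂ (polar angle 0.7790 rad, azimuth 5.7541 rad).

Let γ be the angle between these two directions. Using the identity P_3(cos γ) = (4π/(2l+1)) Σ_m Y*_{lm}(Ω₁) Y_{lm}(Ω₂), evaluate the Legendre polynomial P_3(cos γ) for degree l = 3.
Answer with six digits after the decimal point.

Summing Y*_{l m}(θ₁,φ₁)·Y_{l m}(θ₂,φ₂) over m ∈ [−3, 3]; prefactor 4π/(2·3+1) = 1.795196:
  m=-3: (-0.160214-0.008278i) × (-0.002381+0.144669i) = +0.001579-0.023158i  (running Σ = +0.001579-0.023158i)
  m=-2: (-0.370744-0.012764i) × (+0.176067+0.312835i) = -0.061283-0.118229i  (running Σ = -0.059704-0.141387i)
  m=-1: (-0.318648-0.005484i) × (+0.300286+0.175574i) = -0.094723-0.057593i  (running Σ = -0.154426-0.198980i)
  m=0: (+0.164945-0.000000i) × (-0.124284+0.000000i) = -0.020500+0.000000i  (running Σ = -0.174926-0.198980i)
  m=1: (+0.318648-0.005484i) × (-0.300286+0.175574i) = -0.094723+0.057593i  (running Σ = -0.269649-0.141387i)
  m=2: (-0.370744+0.012764i) × (+0.176067-0.312835i) = -0.061283+0.118229i  (running Σ = -0.330932-0.023158i)
  m=3: (+0.160214-0.008278i) × (+0.002381+0.144669i) = +0.001579+0.023158i  (running Σ = -0.329353-0.000000i)
Total Σ_m = -0.329353-0.000000i. Multiply by 1.795196: -0.591253-0.000000i. P_3(cos γ) = -0.591253

-0.591253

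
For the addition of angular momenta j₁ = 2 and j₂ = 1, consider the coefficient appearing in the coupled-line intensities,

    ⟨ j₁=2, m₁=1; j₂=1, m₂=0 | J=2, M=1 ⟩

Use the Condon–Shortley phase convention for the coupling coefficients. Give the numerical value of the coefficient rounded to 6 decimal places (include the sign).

j₁+j₂−J=1  J+j₁−j₂=3  J−j₁+j₂=1  j₁+j₂+J+1=6
(j₁±m₁, j₂±m₂, J±M) = (3,1,1,1,3,1)
P² = 3/2
sum k=0..1:
  [0] +1/2 = 1/2
  [1] −1/6 = -1/6
S = 1/3
C² = P²·S² = 1/6 ; C = +0.408248

+0.408248  (= +√(1/6))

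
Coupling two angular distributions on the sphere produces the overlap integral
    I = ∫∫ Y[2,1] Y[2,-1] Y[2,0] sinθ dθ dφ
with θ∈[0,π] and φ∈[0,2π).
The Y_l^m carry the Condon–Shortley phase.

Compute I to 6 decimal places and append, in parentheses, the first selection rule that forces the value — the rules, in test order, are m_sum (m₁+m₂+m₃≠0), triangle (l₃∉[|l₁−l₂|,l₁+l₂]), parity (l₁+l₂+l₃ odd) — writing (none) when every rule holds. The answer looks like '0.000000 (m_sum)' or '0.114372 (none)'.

-0.090112 (none)

Rules hold: Σm=0, L=6 even, 0≤2≤4.
N = 5·5·5 = 125
Δ = 2!·2!·2!/7! = 1/630
Racah Σ t=0..2: t=0:+1/8 t=1:−1/1 t=2:+1/8 = -3/4
⇒ 3j(2 2 2; 0 0 0)² = 2/35, sgn -1
Racah Σ t=0..1: t=0:+1/2 t=1:−1/4 = 1/4
⇒ 3j(2 2 2; 1 -1 0)² = 1/70, sgn +1
4πI² = N·(3j₀)²·(3jₘ)² = 5/49
I = -1·√(0.102041/4π) = -0.09011188
No selection rule forces the value: the integral is nonzero (none).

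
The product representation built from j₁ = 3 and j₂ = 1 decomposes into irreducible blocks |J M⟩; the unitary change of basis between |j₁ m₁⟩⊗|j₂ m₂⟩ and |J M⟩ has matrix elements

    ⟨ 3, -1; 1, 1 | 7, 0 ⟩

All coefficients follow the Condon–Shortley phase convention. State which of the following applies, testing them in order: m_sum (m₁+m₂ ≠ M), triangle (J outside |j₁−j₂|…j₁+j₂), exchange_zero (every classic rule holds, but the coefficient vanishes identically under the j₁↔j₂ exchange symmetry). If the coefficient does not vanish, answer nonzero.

m-sum: m₁+m₂ = -1+1 = 0, M = 0  ✓
triangle: need |j₁−j₂| ≤ J ≤ j₁+j₂, i.e. J ∈ [2, 4]; J = 7 is outside ✗ ⇒ coefficient is 0

triangle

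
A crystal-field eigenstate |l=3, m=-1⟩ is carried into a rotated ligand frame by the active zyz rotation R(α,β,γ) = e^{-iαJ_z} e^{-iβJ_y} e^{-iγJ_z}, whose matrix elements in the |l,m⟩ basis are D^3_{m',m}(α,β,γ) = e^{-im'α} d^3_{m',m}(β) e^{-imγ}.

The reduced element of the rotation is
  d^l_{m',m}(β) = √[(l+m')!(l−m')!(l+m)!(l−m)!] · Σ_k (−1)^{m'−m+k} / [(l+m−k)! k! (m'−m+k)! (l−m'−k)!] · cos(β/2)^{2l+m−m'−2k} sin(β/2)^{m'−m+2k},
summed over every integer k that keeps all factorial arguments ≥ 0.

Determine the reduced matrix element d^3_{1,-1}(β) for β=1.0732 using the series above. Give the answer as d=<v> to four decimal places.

d^3_{1,-1}(β=1.0732) via the finite sum:
With c≡cos(β/2)=0.859452 and s≡sin(β/2)=0.511217, N=[24·2·2·24]^{1/2}=48.000000
k: max(0,(-1)−(1))=0 … min(3+(-1),3−(1))=2
  k=0: (−1)^2·48.0000/(8)·0.8595^4·0.5112^2 = +0.855554
  k=1: (−1)^3·48.0000/(6)·0.8595^2·0.5112^4 = -0.403602
  k=2: (−1)^4·48.0000/(48)·0.8595^0·0.5112^6 = +0.017850
d^3_{1,-1}(1.0732) = +0.855554 -0.403602 +0.017850 = +0.469802

d=0.4698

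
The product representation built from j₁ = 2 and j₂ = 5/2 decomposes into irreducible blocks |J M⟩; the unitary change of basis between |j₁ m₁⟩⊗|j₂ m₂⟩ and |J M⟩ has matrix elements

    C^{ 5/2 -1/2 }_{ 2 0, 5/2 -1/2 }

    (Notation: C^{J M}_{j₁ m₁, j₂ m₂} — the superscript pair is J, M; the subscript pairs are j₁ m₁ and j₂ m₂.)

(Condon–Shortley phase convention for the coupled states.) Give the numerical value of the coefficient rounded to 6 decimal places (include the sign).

√[6·2!2!3!/8! · 2!2!2!3!2!3!] = √(72/35)
  +(−1)^0/∏(0,2,2,2,0,1)! = 1/8  (running 1/8)
  +(−1)^1/∏(1,1,1,1,1,2)! = -1/2  (running -3/8)
  +(−1)^2/∏(2,0,0,0,2,3)! = 1/24  (running -1/3)
⟨..|..⟩ = √(72/35)·(-1/3) = -0.478091

−√(8/35) = -0.478091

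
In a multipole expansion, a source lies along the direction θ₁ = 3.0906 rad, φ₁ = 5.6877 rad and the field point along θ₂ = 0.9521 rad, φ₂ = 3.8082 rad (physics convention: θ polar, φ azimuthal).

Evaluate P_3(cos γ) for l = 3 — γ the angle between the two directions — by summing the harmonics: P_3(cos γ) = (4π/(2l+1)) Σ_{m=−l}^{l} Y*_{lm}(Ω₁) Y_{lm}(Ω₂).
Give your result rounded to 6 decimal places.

Expand P_3 via completeness: Σ_{m} conj(Y_{3,m}) at Ω₁ times Y_{3,m} at Ω₂ —
  [-3]  conj(Y_{3,-3})(Ω₁) = (-0.000012, -0.000054) ; Y_{3,-3}(Ω₂) = (0.093829, 0.205116) ; Δ = (0.000010, -0.000007)
  [-2]  conj(Y_{3,-2})(Ω₁) = (-0.000983, 0.002463) ; Y_{3,-2}(Ω₂) = (0.092576, -0.382301) ; Δ = (0.000850, 0.000604)
  [-1]  conj(Y_{3,-1})(Ω₁) = (0.054372, -0.036839) ; Y_{3,-1}(Ω₂) = (-0.141083, 0.110997) ; Δ = (-0.003582, 0.011232)
  [+0]  conj(Y_{3,0})(Ω₁) = (-0.740541, -0.000000) ; Y_{3,0}(Ω₂) = (-0.285291, 0.000000) ; Δ = (0.211270, 0.000000)
  [+1]  conj(Y_{3,1})(Ω₁) = (-0.054372, -0.036839) ; Y_{3,1}(Ω₂) = (0.141083, 0.110997) ; Δ = (-0.003582, -0.011232)
  [+2]  conj(Y_{3,2})(Ω₁) = (-0.000983, -0.002463) ; Y_{3,2}(Ω₂) = (0.092576, 0.382301) ; Δ = (0.000850, -0.000604)
  [+3]  conj(Y_{3,3})(Ω₁) = (0.000012, -0.000054) ; Y_{3,3}(Ω₂) = (-0.093829, 0.205116) ; Δ = (0.000010, 0.000007)
Accumulated sum (0.205827, 0.000000); after 4π/(2l+1) scaling, (0.369499, 0.000000) ⇒ P_3 = 0.369499

0.369499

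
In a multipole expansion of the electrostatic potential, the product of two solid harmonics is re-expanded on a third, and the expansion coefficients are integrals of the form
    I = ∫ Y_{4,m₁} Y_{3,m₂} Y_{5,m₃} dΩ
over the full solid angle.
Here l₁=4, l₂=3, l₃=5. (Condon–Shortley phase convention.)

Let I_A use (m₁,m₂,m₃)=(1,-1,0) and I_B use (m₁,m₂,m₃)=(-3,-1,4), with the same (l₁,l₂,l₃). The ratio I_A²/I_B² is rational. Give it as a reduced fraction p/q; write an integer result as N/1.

Shared (l₁,l₂,l₃)=(4,3,5): N and (l;000)² cancel in I_A²/I_B².
A: Δ = 2!·6!·4!/13! = 1/180180; Racah Σ t=0..2: t=0:+1/288 t=1:−1/288 t=2:+1/5760 = 1/5760; ⇒ 3j(4 3 5; 1 -1 0)² = 1/12012, sgn -1
B: Δ = 2!·6!·4!/13! = 1/180180; Racah Σ t=1..2: t=1:−1/4320 t=2:+1/5760 = -1/17280; ⇒ 3j(4 3 5; -3 -1 4)² = 7/4290, sgn +1
I_A²/I_B² = (1/12012)/(7/4290) = 5/98

5/98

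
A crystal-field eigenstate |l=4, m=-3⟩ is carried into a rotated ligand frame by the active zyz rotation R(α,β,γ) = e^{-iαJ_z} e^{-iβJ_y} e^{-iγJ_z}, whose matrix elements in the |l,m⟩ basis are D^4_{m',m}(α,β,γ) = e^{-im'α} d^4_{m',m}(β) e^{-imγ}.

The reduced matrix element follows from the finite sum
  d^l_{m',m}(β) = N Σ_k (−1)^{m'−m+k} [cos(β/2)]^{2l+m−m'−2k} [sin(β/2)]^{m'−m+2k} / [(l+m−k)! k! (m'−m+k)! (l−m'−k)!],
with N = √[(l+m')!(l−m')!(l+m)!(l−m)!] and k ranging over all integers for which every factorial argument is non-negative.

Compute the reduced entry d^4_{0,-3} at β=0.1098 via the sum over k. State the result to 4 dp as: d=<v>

d=-0.0019

d^4_{0,-3}(β=0.1098) via the finite sum:
c=cos(0.109800/2)=0.998493, s=sin(0.109800/2)=0.054872; N=√[24·24·1·5040]=1703.830978
Admissible k: 0..1 (factorial args all ≥0)
  k=0: (−1)^3·1703.8310/(144)·0.9985^5·0.0549^3 = -0.001940
  k=1: (−1)^4·1703.8310/(144)·0.9985^3·0.0549^5 = +0.000006
d^4_{0,-3}(0.1098) = -0.001940 +0.000006 = -0.001934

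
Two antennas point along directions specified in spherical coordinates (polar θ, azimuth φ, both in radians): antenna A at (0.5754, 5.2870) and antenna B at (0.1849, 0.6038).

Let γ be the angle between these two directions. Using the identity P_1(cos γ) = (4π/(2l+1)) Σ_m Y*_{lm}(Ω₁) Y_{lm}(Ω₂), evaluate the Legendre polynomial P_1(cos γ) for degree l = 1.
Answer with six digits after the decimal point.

Term-by-term m-sum for l=1 (normalisation 4π/3 = 4.188790):
  m=-1: (0.102184, -0.157814) × (0.052287, -0.036064) = (-0.000349, -0.011937)  (running Σ = (-0.000349, -0.011937))
  m=0: (0.409925, -0.000000) × (0.480274, 0.000000) = (0.196876, 0.000000)  (running Σ = (0.196528, -0.011937))
  m=1: (-0.102184, -0.157814) × (-0.052287, -0.036064) = (-0.000349, 0.011937)  (running Σ = (0.196179, 0.000000))
Σ over m = (0.196179, 0.000000); ×(4π/3) → (0.821754, 0.000000). Real part: 0.821754

0.821754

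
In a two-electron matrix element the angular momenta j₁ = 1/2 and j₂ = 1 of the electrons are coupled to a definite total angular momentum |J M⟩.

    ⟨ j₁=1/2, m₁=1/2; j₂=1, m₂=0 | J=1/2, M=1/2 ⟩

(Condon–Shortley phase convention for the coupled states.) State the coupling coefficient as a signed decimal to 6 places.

j₁+j₂−J=1  J+j₁−j₂=0  J−j₁+j₂=1  j₁+j₂+J+1=3
(j₁±m₁, j₂±m₂, J±M) = (1,0,1,1,1,0)
P² = 1/3
sum k=0..0:
  [0] +1/1 = 1
S = 1
C² = P²·S² = 1/3 ; C = +0.577350

+0.577350  (= +√(1/3))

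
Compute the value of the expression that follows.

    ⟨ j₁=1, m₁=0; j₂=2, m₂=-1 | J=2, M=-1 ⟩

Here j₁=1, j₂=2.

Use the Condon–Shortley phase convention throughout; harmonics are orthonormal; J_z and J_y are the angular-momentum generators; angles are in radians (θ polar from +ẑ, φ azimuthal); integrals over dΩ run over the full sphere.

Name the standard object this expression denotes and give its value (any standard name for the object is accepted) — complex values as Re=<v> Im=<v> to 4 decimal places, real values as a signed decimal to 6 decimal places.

Clebsch–Gordan coefficient, +√(1/6) ≈ +0.408248

This is a Clebsch–Gordan (vector-coupling) coefficient.
√[5·1!1!3!/6! · 1!1!1!3!1!3!] = √(3/2)
  +(−1)^0/∏(0,1,1,1,0,2)! = 1/2  (running 1/2)
  +(−1)^1/∏(1,0,0,0,1,3)! = -1/6  (running 1/3)
⟨..|..⟩ = √(3/2)·(1/3) = +0.408248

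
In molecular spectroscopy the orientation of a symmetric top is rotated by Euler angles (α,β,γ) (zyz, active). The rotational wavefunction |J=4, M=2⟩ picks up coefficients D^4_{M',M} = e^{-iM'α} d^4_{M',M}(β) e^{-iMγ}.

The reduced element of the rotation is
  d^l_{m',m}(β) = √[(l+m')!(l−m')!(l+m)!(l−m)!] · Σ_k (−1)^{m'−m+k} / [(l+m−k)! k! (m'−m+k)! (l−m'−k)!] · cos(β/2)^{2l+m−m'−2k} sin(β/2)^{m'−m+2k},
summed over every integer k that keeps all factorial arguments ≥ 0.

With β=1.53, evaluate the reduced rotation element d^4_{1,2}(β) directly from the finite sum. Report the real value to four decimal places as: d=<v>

d=-0.2320

d^4_{1,2}(β=1.5300) via the finite sum:
Half-angle: c=0.721382, s=0.692537. N=√(120·6·720·2)=1018.233765
Admissible k: 1..3 (factorial args all ≥0)
  k=1: (−1)^0·1018.2338/(240)·0.7214^7·0.6925^1 = +0.298702
  k=2: (−1)^1·1018.2338/(48)·0.7214^5·0.6925^3 = -1.376457
  k=3: (−1)^2·1018.2338/(72)·0.7214^3·0.6925^5 = +0.845720
d^4_{1,2}(1.5300) = +0.298702 -1.376457 +0.845720 = -0.232036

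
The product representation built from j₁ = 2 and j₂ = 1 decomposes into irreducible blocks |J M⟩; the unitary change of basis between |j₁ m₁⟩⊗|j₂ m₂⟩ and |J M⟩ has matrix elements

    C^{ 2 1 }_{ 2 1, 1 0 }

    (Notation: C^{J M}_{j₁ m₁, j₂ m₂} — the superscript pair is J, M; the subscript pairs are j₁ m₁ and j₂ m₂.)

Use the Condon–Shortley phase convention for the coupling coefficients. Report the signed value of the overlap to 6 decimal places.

triangle: 1!·3!·1!/6! = 6/720
(j±m)!: 3!·1!·1!·1!·3!·1! = 36
prefactor² = (2J+1)·Δ·N² = 3/2
  k=0: +1/(0!·1!·1!·1!·2!·0!) = 1/2
  k=1: −1/(1!·0!·0!·0!·3!·1!) = -1/6
Σ = 1/3  ⇒  CG² = 3/2·(1/3)² = 1/6
CG = +√(1/6) = +0.408248

+√(1/6) = +0.408248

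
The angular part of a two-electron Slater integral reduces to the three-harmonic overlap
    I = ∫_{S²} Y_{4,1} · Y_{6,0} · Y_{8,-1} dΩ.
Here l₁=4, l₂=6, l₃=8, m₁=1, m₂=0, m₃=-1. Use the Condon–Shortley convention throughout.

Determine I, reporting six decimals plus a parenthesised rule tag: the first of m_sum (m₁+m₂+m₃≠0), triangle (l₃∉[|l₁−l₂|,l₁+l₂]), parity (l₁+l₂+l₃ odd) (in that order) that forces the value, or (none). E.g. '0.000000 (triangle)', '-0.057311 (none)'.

-0.090441 (none)

Checks pass: Σm=0; 18 even; l₃=8∈[2,10].
(2·4+1)(2·6+1)(2·8+1) = 1989
Δ: 2! 6! 10! / 19! → 1/23279256
sum: t=0:+1/1658880 t=1:−1/518400 t=2:+1/1658880 = -1/1382400
3j²(4 6 8; 0 0 0) = Δ·Π!·Σ² = 504/46189  (sign -1)
sum: t=0:+1/1244160 t=1:−1/691200 t=2:+1/4147200 = -1/2488320
3j²(4 6 8; 1 0 -1) = Δ·Π!·Σ² = 875/184756  (sign +1)
combine: 4πI² = 1989·504/46189·875/184756 = 992250/9653501
take √, sign -1: I = -0.09044055
No selection rule forces the value: the integral is nonzero (none).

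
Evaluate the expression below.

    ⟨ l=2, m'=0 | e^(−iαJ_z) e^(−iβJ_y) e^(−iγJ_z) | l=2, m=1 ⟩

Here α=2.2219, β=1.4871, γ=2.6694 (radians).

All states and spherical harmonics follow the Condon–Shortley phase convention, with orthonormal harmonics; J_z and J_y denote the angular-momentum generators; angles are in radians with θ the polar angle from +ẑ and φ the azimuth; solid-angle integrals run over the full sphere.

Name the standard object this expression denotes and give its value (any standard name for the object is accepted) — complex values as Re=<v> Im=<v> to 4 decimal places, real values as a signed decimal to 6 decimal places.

Wigner D-matrix element, Re=-0.0909 Im=-0.0464

This is a Wigner D-matrix element — the rotation-matrix element ⟨l m'| R(α,β,γ) |l m⟩ in the angular-momentum basis.
Split into d^2_{0,1}(β=1.4871) × two z-phases.
c=cos(1.487100/2)=0.736070, s=sin(1.487100/2)=0.676905; N=√[2·2·6·1]=4.898979
The bounds max(0,m−m')=1 and min(l+m,l−m')=2 give 2 terms
  k=1: (−1)^0·4.8990/(2)·0.7361^3·0.6769^1 = +0.661243
  k=2: (−1)^1·4.8990/(2)·0.7361^1·0.6769^3 = -0.559215
d^2_{0,1}(1.4871) = +0.661243 -0.559215 = +0.102029
D = (+1.000000+0.000000i)·(+0.102029)·(-0.890573-0.454840i) = -0.090864-0.046407i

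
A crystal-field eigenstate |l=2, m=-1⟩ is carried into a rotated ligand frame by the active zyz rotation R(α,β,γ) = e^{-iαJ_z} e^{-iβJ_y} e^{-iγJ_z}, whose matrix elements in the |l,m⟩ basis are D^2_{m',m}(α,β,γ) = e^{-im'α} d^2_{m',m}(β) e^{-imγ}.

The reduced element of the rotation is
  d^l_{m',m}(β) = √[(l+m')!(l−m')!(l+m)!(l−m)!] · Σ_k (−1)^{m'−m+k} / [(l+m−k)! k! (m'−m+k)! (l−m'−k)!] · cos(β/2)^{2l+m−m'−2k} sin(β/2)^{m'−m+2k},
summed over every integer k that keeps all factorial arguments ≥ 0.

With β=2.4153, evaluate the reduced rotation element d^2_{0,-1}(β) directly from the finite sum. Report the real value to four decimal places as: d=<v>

d^2_{0,-1}(β=2.4153) via the finite sum:
c=cos(2.415300/2)=0.355217, s=sin(2.415300/2)=0.934784; N=√[2·2·1·6]=4.898979
The bounds max(0,m−m')=0 and min(l+m,l−m')=1 give 2 terms
  k=0: (−1)^1·4.8990/(2)·0.3552^3·0.9348^1 = -0.102629
  k=1: (−1)^2·4.8990/(2)·0.3552^1·0.9348^3 = +0.710727
d^2_{0,-1}(2.4153) = -0.102629 +0.710727 = +0.608099

d=0.6081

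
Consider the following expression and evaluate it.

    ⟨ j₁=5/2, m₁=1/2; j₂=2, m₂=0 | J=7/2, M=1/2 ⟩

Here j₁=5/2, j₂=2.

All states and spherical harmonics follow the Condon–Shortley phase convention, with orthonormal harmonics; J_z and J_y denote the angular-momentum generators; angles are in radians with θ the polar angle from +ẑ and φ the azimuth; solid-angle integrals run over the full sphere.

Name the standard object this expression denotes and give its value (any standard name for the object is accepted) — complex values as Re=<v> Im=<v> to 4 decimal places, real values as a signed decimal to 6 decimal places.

This is a Clebsch–Gordan (vector-coupling) coefficient.
j₁+j₂−J=1  J+j₁−j₂=4  J−j₁+j₂=3  j₁+j₂+J+1=9
(j₁±m₁, j₂±m₂, J±M) = (3,2,2,2,4,3)
P² = 768/35
sum k=0..1:
  [0] +1/8 = 1/8
  [1] −1/12 = -1/12
S = 1/24
C² = P²·S² = 4/105 ; C = +0.195180

Clebsch–Gordan coefficient, +√(4/105) ≈ +0.195180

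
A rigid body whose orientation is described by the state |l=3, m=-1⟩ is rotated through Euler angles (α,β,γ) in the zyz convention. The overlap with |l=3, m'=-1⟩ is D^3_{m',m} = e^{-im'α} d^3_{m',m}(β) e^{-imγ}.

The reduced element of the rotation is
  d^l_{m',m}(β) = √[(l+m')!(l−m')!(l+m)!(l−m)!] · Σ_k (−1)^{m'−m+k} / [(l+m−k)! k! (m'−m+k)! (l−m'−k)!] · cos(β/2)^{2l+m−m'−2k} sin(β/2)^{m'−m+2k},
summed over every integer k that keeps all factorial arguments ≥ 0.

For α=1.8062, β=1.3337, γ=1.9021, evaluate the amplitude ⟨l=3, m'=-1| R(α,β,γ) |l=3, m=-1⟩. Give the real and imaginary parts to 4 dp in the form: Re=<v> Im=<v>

Re=0.3283 Im=0.2089

First d^3_{-1,-1}(β=1.3337), then the phase factors e^{-i(-1)α} and e^{-i(-1)γ}:
Half-angle: c=0.785774, s=0.618514. N=√(2·24·2·24)=48.000000
Admissible k: 0..2 (factorial args all ≥0)
  k=0: (−1)^0·48.0000/(48)·0.7858^6·0.6185^0 = +0.235389
  k=1: (−1)^1·48.0000/(6)·0.7858^4·0.6185^2 = -1.166754
  k=2: (−1)^2·48.0000/(8)·0.7858^2·0.6185^4 = +0.542181
d^3_{-1,-1}(1.3337) = +0.235389 -1.166754 +0.542181 = -0.389184
Attach z-rotation phases: D = e^{-i(-1)(1.8062)}·(-0.389184)·e^{-i(-1)(1.9021)} = +0.328344+0.208936i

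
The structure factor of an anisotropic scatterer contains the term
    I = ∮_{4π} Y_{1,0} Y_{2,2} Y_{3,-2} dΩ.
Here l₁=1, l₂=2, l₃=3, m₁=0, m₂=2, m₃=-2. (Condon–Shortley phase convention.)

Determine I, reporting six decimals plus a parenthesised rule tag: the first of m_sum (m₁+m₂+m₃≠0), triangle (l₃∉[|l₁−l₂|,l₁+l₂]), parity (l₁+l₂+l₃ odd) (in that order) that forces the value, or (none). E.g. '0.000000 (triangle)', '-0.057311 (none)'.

m-sum 0 ✓  L=6 even ✓  1≤3≤3 ✓
Π(2lᵢ+1) = 3×5×7 = 105
triangle coeff Δ(1,2,3) = 1/105
Σ_t [0,0]: t=0:+1/4 = 1/4
(3j)²=3/35 [(1 2 3; 0 0 0)], sign=-1
Σ_t [0,0]: t=0:+1/24 = 1/24
(3j)²=1/21 [(1 2 3; 0 2 -2)], sign=-1
⇒ 4πI² = 3/7
I = (+1)√(3/7/(4π)) = 0.18467439
No selection rule forces the value: the integral is nonzero (none).

0.184674 (none)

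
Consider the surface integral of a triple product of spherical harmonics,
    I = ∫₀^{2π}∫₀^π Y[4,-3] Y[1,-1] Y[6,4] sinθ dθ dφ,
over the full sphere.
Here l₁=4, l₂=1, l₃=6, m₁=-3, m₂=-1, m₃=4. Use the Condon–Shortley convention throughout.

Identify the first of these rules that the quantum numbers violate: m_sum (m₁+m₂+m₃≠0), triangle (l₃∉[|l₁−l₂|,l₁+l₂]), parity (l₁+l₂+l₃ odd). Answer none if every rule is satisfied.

m₁+m₂+m₃ = -3 − 1 + 4 = 0  ✓
triangle: need |l₁−l₂| ≤ l₃ ≤ l₁+l₂ = [3,5]; l₃=6 is outside  ✗
parity: l₁+l₂+l₃ = 11 is odd

triangle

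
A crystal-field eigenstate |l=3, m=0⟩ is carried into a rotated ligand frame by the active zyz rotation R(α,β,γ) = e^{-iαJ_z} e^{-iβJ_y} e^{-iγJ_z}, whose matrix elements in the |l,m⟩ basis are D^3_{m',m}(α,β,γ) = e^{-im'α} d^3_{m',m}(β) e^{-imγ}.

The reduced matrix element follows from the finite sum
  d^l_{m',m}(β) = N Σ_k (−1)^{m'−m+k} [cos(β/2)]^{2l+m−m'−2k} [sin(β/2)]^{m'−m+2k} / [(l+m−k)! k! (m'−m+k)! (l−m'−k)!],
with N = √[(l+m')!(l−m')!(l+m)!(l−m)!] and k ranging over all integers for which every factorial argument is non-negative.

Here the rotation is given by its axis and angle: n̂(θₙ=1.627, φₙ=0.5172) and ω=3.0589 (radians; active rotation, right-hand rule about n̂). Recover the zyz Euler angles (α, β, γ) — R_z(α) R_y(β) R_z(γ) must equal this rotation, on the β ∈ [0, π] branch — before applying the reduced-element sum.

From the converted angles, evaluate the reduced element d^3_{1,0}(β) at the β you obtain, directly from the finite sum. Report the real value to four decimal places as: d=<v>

Axis–angle → zyz. n̂ = (sinθₙcosφₙ, sinθₙsinφₙ, cosθₙ) = (+0.867835, +0.493668, -0.056174), ω = 3.0589.
R = I cosω + sinω [n̂]ₓ + (1−cosω) n̂n̂ᵀ gives
  R = [+0.507117, +0.860019, -0.056557; +0.850740, -0.510000, -0.127050; -0.138109, +0.016314, -0.990283]
β = atan2(√(R₁₃²+R₂₃²), R₃₃) = 3.002071; α = atan2(R₂₃, R₁₃) mod 2π = 4.293571; γ = atan2(R₃₂, −R₃₁) mod 2π = 0.117578
d^3_{1,0}(β=3.0021) via the finite sum:
Half-angle: c=0.069704, s=0.997568. N=√(24·2·6·6)=41.569219
k∈{0,1,2} keeps every argument non-negative
  k=0: (−1)^1·41.5692/(12)·0.0697^5·0.9976^1 = -0.000006
  k=1: (−1)^2·41.5692/(4)·0.0697^3·0.9976^3 = +0.003494
  k=2: (−1)^3·41.5692/(12)·0.0697^1·0.9976^5 = -0.238540
d^3_{1,0}(3.0021) = -0.000006 +0.003494 -0.238540 = -0.235052

d=-0.2351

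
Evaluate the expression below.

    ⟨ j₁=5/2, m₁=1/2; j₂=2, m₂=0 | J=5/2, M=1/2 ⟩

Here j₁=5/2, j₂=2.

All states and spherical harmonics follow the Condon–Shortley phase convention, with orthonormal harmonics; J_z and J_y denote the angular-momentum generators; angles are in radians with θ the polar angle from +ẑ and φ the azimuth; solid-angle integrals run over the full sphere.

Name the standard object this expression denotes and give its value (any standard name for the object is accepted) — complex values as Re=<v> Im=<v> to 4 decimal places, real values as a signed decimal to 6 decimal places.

Clebsch–Gordan coefficient, −√(8/35) ≈ -0.478091

This is a Clebsch–Gordan (vector-coupling) coefficient.
√[6·2!3!2!/8! · 3!2!2!2!3!2!] = √(72/35)
  +(−1)^0/∏(0,2,2,2,1,0)! = 1/8  (running 1/8)
  +(−1)^1/∏(1,1,1,1,2,1)! = -1/2  (running -3/8)
  +(−1)^2/∏(2,0,0,0,3,2)! = 1/24  (running -1/3)
⟨..|..⟩ = √(72/35)·(-1/3) = -0.478091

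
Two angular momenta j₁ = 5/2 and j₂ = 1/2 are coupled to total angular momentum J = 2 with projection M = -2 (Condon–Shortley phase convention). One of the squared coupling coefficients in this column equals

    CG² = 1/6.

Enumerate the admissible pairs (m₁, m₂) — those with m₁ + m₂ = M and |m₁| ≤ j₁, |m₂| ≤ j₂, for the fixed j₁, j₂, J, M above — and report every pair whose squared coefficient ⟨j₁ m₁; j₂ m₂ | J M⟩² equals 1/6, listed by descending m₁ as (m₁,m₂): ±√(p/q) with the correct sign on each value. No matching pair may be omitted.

(-3/2,-1/2): +√(1/6)

Admissible pairs with m₁+m₂ = M = -2: (-5/2,1/2), (-3/2,-1/2)
  (m₁,m₂)=(-3/2,-1/2): CG² = 1/6, CG = +√(1/6)   ← matches the target
  (m₁,m₂)=(-5/2,1/2): CG² = 5/6, CG = −√(5/6)
Pairs with CG² = 1/6: (-3/2,-1/2): +√(1/6)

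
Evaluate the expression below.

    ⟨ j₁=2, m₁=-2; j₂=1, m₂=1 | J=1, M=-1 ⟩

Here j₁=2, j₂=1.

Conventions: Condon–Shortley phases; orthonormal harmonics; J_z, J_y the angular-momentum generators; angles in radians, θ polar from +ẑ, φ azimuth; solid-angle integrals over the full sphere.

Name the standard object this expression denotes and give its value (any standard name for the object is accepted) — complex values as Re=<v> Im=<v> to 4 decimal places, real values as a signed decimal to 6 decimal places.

Clebsch–Gordan coefficient, +√(3/5) ≈ +0.774597

This is a Clebsch–Gordan (vector-coupling) coefficient.
√[3·2!2!0!/5! · 0!4!2!0!0!2!] = √(48/5)
  +(−1)^2/∏(2,0,2,0,0,0)! = 1/4  (running 1/4)
⟨..|..⟩ = √(48/5)·(1/4) = +0.774597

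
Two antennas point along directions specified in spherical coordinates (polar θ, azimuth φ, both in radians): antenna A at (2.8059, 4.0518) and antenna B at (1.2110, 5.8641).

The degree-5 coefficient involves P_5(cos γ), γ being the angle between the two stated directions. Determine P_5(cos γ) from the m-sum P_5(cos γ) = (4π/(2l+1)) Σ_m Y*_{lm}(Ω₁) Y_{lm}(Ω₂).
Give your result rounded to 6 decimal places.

Summing Y*_{l m}(θ₁,φ₁)·Y_{l m}(θ₂,φ₂) over m ∈ [−5, 5]; prefactor 4π/(2·5+1) = 1.142397:
  [-5]  conj(Y_{5,-5})(Ω₁) = +0.000289+0.001777i ; Y_{5,-5}(Ω₂) = -0.166991+0.288549i ; Δ = -0.000561-0.000213i
  [-4]  conj(Y_{5,-4})(Ω₁) = +0.014328+0.007813i ; Y_{5,-4}(Ω₂) = -0.041779+0.394375i ; Δ = -0.003680+0.005324i
  [-3]  conj(Y_{5,-3})(Ω₁) = +0.079626-0.034700i ; Y_{5,-3}(Ω₂) = +0.010119+0.031210i ; Δ = +0.001889+0.002134i
  [-2]  conj(Y_{5,-2})(Ω₁) = +0.071829-0.281755i ; Y_{5,-2}(Ω₂) = -0.219598-0.244090i ; Δ = -0.084547+0.044340i
  [-1]  conj(Y_{5,-1})(Ω₁) = -0.337204-0.433955i ; Y_{5,-1}(Ω₂) = -0.113032-0.050353i ; Δ = +0.016264+0.066030i
  [+0]  conj(Y_{5,0})(Ω₁) = -0.294256-0.000000i ; Y_{5,0}(Ω₂) = +0.300204+0.000000i ; Δ = -0.088337-0.000000i
  [+1]  conj(Y_{5,1})(Ω₁) = +0.337204-0.433955i ; Y_{5,1}(Ω₂) = +0.113032-0.050353i ; Δ = +0.016264-0.066030i
  [+2]  conj(Y_{5,2})(Ω₁) = +0.071829+0.281755i ; Y_{5,2}(Ω₂) = -0.219598+0.244090i ; Δ = -0.084547-0.044340i
  [+3]  conj(Y_{5,3})(Ω₁) = -0.079626-0.034700i ; Y_{5,3}(Ω₂) = -0.010119+0.031210i ; Δ = +0.001889-0.002134i
  [+4]  conj(Y_{5,4})(Ω₁) = +0.014328-0.007813i ; Y_{5,4}(Ω₂) = -0.041779-0.394375i ; Δ = -0.003680-0.005324i
  [+5]  conj(Y_{5,5})(Ω₁) = -0.000289+0.001777i ; Y_{5,5}(Ω₂) = +0.166991+0.288549i ; Δ = -0.000561+0.000213i
Total Σ_m = -0.229609+0.000000i. Multiply by 1.142397: -0.262304+0.000000i. P_5(cos γ) = -0.262304

-0.262304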